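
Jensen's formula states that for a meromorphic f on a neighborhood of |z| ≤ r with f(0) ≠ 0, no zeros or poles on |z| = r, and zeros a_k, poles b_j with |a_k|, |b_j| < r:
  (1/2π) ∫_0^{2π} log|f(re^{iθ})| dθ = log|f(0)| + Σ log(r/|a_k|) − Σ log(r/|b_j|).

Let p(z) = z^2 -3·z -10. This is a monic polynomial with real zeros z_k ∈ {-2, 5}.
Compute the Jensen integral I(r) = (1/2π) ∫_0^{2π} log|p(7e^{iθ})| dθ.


Zeros: -2, 5; r = 7.
Inside |z| < r: -2, 5. Outside (|z| ≥ r): ∅.
p(0) = -10, so log|p(0)| = log(10) = 2.3026.
Apply Jensen: I(r) = log|p(0)| + Σ_k log(r/|z_k|), summed over zeros inside |z| < r.
  log(r/|z_k|) for z_k = -2: log(7/2) = 1.2528
  log(r/|z_k|) for z_k = 5: log(7/5) = 0.3365
Sum over inside zeros: 1.5892.
I(r) = log|p(0)| + (inside sum) = 2.3026 + 1.5892 = 3.8918.
Closed form (all zeros inside, monic): I(r) = n·log(r) = 2·log(7) = 3.8918. ✓

I(r) ≈ 3.8918.


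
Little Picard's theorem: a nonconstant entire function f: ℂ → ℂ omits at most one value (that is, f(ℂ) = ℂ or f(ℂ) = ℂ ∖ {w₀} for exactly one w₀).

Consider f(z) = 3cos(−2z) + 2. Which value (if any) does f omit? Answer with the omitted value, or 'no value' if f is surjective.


Little Picard bounds the complement of f(ℂ) to at most one point.
cos is entire and surjective onto ℂ: for every w ∈ ℂ, cos(ζ) = w has a solution ζ ∈ ℂ (e.g., via the complex inverse arccos). With ζ = −2z this gives z = ζ/(-2). Then 3·cos(−2z) takes every value in 3·ℂ = ℂ, and adding 2 is a bijection of ℂ. So f is surjective and omits no value. (Note: only on the real line is cos bounded by [−1, 1].)

Omitted value: no value.


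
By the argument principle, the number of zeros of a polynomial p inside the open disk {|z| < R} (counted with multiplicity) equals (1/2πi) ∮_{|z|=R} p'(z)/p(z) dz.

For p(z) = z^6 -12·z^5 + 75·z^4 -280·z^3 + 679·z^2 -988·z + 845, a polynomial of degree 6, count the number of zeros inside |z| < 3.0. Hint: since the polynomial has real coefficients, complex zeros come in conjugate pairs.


The zeros of p are: (3 + 2i), (3 - 2i), (2 + 3i), (2 - 3i), (1 + 2i), (1 - 2i).
Their magnitudes are: 3.606, 3.606, 3.606, 3.606, 2.236, 2.236.
Zeros with |z| < R = 3.0: (1 + 2i), (1 - 2i).
Count = 2.
By the argument principle, (1/2πi) ∮_{|z|=R} p'(z)/p(z) dz equals exactly this count.

Number of zeros inside |z| < 3.0: 2.


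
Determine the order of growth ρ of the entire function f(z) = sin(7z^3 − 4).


Write sin(w) = (e^{iw} ± e^{−iw})/(2 or 2i), so |sin(w)| ≤ e^{|w|}. With w = 7z^3 − 4, |w| ≤ 7r^3 + 4 on |z|=r, giving M(r) ≤ e^{7r^3 + 4} and ρ ≤ 3. For the lower bound, choose z on |z|=r with 7z^3 purely imaginary of modulus 7r^3; then |sin(7z^3 − 4)| grows like e^{7r^3}/2, so ρ ≥ 3. Hence ρ = 3.
Therefore ρ = 3.

Order ρ = 3.


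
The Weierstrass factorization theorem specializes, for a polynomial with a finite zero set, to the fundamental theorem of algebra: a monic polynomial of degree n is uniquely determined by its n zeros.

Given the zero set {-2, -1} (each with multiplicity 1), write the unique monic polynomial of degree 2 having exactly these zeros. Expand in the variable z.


The polynomial is p(z) = ∏_{α ∈ S} (z − α), where S = {-2, -1}.
Expanding the product yields: p(z) = z^2 + 3·z + 2.
The resulting polynomial has degree 2 and real coefficients as required.

p(z) = z^2 + 3·z + 2.


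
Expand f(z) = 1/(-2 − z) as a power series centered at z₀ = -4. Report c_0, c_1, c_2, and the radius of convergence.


Let w = z − z₀, so z = z₀ + w.
Then -2 − z = -2 − (z₀ + w) = (-2 − z₀) − w = 2 − w.
f(z) = 1/(2 − w) = (1/(2)) · 1/(1 − w/(2)) = Σ_{n≥0} w^n / (2)^(n+1).
So c_n = 1/(2)^(n+1):
  c_0 = 1/(2)^1 = 1/2.
  c_1 = 1/(2)^2 = 1/4.
  c_2 = 1/(2)^3 = 1/8.
The series is valid for |w/d| < 1, i.e. |z − z₀| < |d|.
Radius of convergence: R = |-2 − z₀| = |2| = 2 (distance from z₀ to the singularity z = -2).

c_0 = 1/2, c_1 = 1/4, c_2 = 1/8; R = 2.


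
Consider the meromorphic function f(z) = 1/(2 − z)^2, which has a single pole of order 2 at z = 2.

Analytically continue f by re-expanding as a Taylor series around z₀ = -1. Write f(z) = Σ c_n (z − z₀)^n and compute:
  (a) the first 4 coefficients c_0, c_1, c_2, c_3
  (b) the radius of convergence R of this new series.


Let w = z − z₀, so z = z₀ + w.
Then 2 − z = 2 − (z₀ + w) = (2 − z₀) − w = 3 − w.
f(z) = 1/(3 − w)^2 = (1/(3)^2) · (1 − w/(3))^{−2}.
By the binomial series (1−u)^{−2} = Σ_{n≥0} C(n+1, 1) u^n for |u|<1, with u = w/(3):
  c_n = C(n+1, 1) / (3)^(n+2).
  c_0 = 1/(3)^2 = 1/9.
  c_1 = 2/(3)^3 = 2/27.
  c_2 = 3/(3)^4 = 1/27.
  c_3 = 4/(3)^5 = 4/243.
The series is valid for |w/d| < 1, i.e. |z − z₀| < |d|.
Radius of convergence: R = |2 − z₀| = |3| = 3 (distance from z₀ to the singularity z = 2).

c_0 = 1/9, c_1 = 2/27, c_2 = 1/27, c_3 = 4/243; R = 3.


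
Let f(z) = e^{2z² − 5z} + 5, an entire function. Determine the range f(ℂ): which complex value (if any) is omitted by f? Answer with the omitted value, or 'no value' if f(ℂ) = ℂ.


Little Picard bounds the complement of f(ℂ) to at most one point.
The exponent g(z) = 2z² − 5z is a nonconstant polynomial, hence surjective onto ℂ. So e^{g(z)} takes every value in {e^w : w ∈ ℂ} = ℂ ∖ {0}. Adding 5 shifts the range to ℂ ∖ {5}. f omits exactly 5.

Omitted value: 5.


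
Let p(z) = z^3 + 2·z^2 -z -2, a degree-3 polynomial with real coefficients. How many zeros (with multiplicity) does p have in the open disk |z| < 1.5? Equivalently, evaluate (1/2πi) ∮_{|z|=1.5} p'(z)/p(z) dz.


The zeros of p are: -2, 1, -1.
Their magnitudes are: 2, 1, 1.
Zeros with |z| < R = 1.5: 1, -1.
Count = 2.
By the argument principle, (1/2πi) ∮_{|z|=R} p'(z)/p(z) dz equals exactly this count.

Number of zeros inside |z| < 1.5: 2.


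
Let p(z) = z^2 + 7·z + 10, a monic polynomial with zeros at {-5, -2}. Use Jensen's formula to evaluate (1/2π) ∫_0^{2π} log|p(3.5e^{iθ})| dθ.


Zeros: -5, -2; r = 3.5.
Inside |z| < r: -2. Outside (|z| ≥ r): -5.
p(0) = 10, so log|p(0)| = log(10) = 2.3026.
Apply Jensen: I(r) = log|p(0)| + Σ_k log(r/|z_k|), summed over zeros inside |z| < r.
  log(r/|z_k|) for z_k = -2: log(3.5/2) = 0.5596
  Outside zeros (-5) contribute nothing to the Jensen sum.
Sum over inside zeros: 0.5596.
I(r) = log|p(0)| + (inside sum) = 2.3026 + 0.5596 = 2.8622.
Note: since some zeros are outside |z| ≤ r, the simplified n·log(r) form does NOT apply — only the inside zeros contribute.

I(r) ≈ 2.8622.


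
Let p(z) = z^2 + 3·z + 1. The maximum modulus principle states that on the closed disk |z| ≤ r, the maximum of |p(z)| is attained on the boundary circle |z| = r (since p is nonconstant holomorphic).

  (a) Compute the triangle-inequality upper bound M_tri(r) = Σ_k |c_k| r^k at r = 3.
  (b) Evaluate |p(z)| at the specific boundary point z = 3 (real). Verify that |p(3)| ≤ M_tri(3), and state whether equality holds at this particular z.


Coefficients: c_0 = 1, c_1 = 3, c_2 = 1. Radius r = 3.
Part (a). Triangle bound: M_tri(r) = Σ_k |c_k| r^k
  = |1|·3^0 + |3|·3^1 + |1|·3^2
  = 1 + 9 + 9 = 19.
This bounds M(r) := max_{|z|=r} |p(z)| from above; equality holds iff all terms c_k z^k can be made to align in phase at a single z on |z|=r.
Part (b). At z = 3 (real, on the circle |z| = r):
  p(3) = (1)·3^0 + (3)·3^1 + (1)·3^2 = 19.
  |p(3)| = 19.
Since all nonzero coefficients share the same sign, |p(3)| = 19 = M_tri(3); the triangle bound is attained at z = 3, so in fact M(r) = 19.

M_tri(3) = 19; |p(3)| = 19; equality at z=3: yes.


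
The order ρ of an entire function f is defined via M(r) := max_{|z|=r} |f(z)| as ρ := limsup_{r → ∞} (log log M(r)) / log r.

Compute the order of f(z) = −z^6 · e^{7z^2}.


M(r) = max_{|z|=r} |-1|·|z|^6·|e^{7z^2}| = 1·r^6 · e^{7r^2} (the factors attain their maxima compatibly on |z|=r). Then log M(r) = log 1 + 6·log r + 7r^2, dominated by the last term, so log log M(r) ~ 2·log r. The polynomial factor -1z^6 contributes only a log r term and does not affect the order. ρ = 2.
Therefore ρ = 2.

Order ρ = 2.


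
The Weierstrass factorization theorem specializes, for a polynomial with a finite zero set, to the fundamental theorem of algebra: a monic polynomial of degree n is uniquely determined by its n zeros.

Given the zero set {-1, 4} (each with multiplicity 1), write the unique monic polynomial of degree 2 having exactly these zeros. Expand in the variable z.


The polynomial is p(z) = ∏_{α ∈ S} (z − α), where S = {-1, 4}.
Expanding the product yields: p(z) = z^2 -3·z -4.
The resulting polynomial has degree 2 and real coefficients as required.

p(z) = z^2 -3·z -4.


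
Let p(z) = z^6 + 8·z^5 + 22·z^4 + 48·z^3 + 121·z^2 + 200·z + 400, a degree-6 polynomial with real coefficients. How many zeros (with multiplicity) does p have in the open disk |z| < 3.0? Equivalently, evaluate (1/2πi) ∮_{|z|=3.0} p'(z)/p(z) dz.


The zeros of p are: (-1 + 2i), (-1 - 2i), -4, -4, (1 + 2i), (1 - 2i).
Their magnitudes are: 2.236, 2.236, 4, 4, 2.236, 2.236.
Zeros with |z| < R = 3.0: (-1 + 2i), (-1 - 2i), (1 + 2i), (1 - 2i).
Count = 4.
By the argument principle, (1/2πi) ∮_{|z|=R} p'(z)/p(z) dz equals exactly this count.

Number of zeros inside |z| < 3.0: 4.


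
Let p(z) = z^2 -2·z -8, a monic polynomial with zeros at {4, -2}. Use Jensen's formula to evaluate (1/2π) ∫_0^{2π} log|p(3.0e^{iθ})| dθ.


Zeros: -2, 4; r = 3.0.
Inside |z| < r: -2. Outside (|z| ≥ r): 4.
p(0) = -8, so log|p(0)| = log(8) = 2.0794.
Apply Jensen: I(r) = log|p(0)| + Σ_k log(r/|z_k|), summed over zeros inside |z| < r.
  log(r/|z_k|) for z_k = -2: log(3.0/2) = 0.4055
  Outside zeros (4) contribute nothing to the Jensen sum.
Sum over inside zeros: 0.4055.
I(r) = log|p(0)| + (inside sum) = 2.0794 + 0.4055 = 2.4849.
Note: since some zeros are outside |z| ≤ r, the simplified n·log(r) form does NOT apply — only the inside zeros contribute.

I(r) ≈ 2.4849.


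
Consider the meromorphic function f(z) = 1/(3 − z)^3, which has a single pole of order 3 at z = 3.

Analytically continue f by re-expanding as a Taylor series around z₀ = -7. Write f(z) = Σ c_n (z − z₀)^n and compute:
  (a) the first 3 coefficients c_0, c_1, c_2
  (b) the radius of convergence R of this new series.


Let w = z − z₀, so z = z₀ + w.
Then 3 − z = 3 − (z₀ + w) = (3 − z₀) − w = 10 − w.
f(z) = 1/(10 − w)^3 = (1/(10)^3) · (1 − w/(10))^{−3}.
By the binomial series (1−u)^{−3} = Σ_{n≥0} C(n+2, 2) u^n for |u|<1, with u = w/(10):
  c_n = C(n+2, 2) / (10)^(n+3).
  c_0 = 1/(10)^3 = 1/1000.
  c_1 = 3/(10)^4 = 3/10000.
  c_2 = 6/(10)^5 = 3/50000.
The series is valid for |w/d| < 1, i.e. |z − z₀| < |d|.
Radius of convergence: R = |3 − z₀| = |10| = 10 (distance from z₀ to the singularity z = 3).

c_0 = 1/1000, c_1 = 3/10000, c_2 = 3/50000; R = 10.


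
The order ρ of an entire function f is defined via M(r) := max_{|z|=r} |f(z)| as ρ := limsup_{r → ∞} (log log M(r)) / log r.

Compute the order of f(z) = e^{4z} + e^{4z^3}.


Each summand is entire of order 1 and 3 respectively (as in the single-exponential case). The order of a sum is at most the max of the orders, so ρ ≤ 3. For the lower bound: on |z|=r choose arg z so that 4z^3 is real positive; then |e^{4z^3}| = e^{4r^3} while |e^{4z}| ≤ e^{4r^1} = o(e^{4r^3}). So |f| ≥ e^{4r^3}(1 − o(1)) and ρ ≥ 3. Hence ρ = max(1, 3) = 3.
Therefore ρ = 3.

Order ρ = 3.


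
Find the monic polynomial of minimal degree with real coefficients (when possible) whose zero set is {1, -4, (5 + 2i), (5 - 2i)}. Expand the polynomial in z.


The polynomial is p(z) = ∏_{α ∈ S} (z − α), where S = {1, -4, (5 + 2i), (5 - 2i)}.
Expanding the product yields: p(z) = z^4 -7·z^3 -5·z^2 + 127·z -116.
Note conjugate pairs combine to real quadratics: (z − (5+2i))(z − (5−2i)) = z² − 10z + 29.
The resulting polynomial has degree 4 and real coefficients as required.

p(z) = z^4 -7·z^3 -5·z^2 + 127·z -116.


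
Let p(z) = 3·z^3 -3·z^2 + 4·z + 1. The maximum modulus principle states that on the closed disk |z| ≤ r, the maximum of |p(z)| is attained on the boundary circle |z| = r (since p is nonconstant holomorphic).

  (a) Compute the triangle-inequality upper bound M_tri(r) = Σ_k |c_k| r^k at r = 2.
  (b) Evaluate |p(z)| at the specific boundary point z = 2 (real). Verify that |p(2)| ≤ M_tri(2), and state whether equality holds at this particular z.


Coefficients: c_0 = 1, c_1 = 4, c_2 = -3, c_3 = 3. Radius r = 2.
Part (a). Triangle bound: M_tri(r) = Σ_k |c_k| r^k
  = |1|·2^0 + |4|·2^1 + |-3|·2^2 + |3|·2^3
  = 1 + 8 + 12 + 24 = 45.
This bounds M(r) := max_{|z|=r} |p(z)| from above; equality holds iff all terms c_k z^k can be made to align in phase at a single z on |z|=r.
Part (b). At z = 2 (real, on the circle |z| = r):
  p(2) = (1)·2^0 + (4)·2^1 + (-3)·2^2 + (3)·2^3 = 21.
  |p(2)| = 21.
Check: |p(2)| = 21 ≤ 45 = M_tri(2). ✓ Equality does not hold at z = 2 (the coefficients have mixed signs, so the terms do not all align in phase there).

M_tri(2) = 45; |p(2)| = 21; equality at z=2: no.


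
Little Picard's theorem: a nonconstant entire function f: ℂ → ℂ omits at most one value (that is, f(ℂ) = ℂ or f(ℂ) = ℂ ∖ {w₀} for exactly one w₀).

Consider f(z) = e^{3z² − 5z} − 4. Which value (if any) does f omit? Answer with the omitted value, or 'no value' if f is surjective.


Little Picard bounds the complement of f(ℂ) to at most one point.
The exponent g(z) = 3z² − 5z is a nonconstant polynomial, hence surjective onto ℂ. So e^{g(z)} takes every value in {e^w : w ∈ ℂ} = ℂ ∖ {0}. Adding -4 shifts the range to ℂ ∖ {-4}. f omits exactly -4.

Omitted value: -4.


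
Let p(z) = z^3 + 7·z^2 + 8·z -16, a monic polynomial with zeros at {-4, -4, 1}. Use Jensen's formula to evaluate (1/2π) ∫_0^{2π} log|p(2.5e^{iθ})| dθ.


Zeros: -4, -4, 1; r = 2.5.
Inside |z| < r: 1. Outside (|z| ≥ r): -4, -4.
p(0) = -16, so log|p(0)| = log(16) = 2.7726.
Apply Jensen: I(r) = log|p(0)| + Σ_k log(r/|z_k|), summed over zeros inside |z| < r.
  log(r/|z_k|) for z_k = 1: log(2.5/1) = 0.9163
  Outside zeros (-4, -4) contribute nothing to the Jensen sum.
Sum over inside zeros: 0.9163.
I(r) = log|p(0)| + (inside sum) = 2.7726 + 0.9163 = 3.6889.
Note: since some zeros are outside |z| ≤ r, the simplified n·log(r) form does NOT apply — only the inside zeros contribute.

I(r) ≈ 3.6889.


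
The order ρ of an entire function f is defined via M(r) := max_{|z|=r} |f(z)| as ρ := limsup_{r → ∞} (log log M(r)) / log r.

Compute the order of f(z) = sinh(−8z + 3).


sinh(w) is a linear combination of e^{iw} and e^{−iw} (or e^w, e^{−w} in the hyperbolic case), so |sinh(w)| ≤ e^{|w|}. With w = −8z + 3, |w| ≤ 8|z| + 3 = 8r + 3 on |z| = r, giving M(r) ≤ e^{8r + 3}, so ρ ≤ 1. On a suitable ray (z = it for sin/cos; z = t for sinh/cosh, t real → ∞), |sinh(−8z + 3)| grows like e^{8|t|}/2, so ρ ≥ 1. Hence ρ = 1.
Therefore ρ = 1.

Order ρ = 1.


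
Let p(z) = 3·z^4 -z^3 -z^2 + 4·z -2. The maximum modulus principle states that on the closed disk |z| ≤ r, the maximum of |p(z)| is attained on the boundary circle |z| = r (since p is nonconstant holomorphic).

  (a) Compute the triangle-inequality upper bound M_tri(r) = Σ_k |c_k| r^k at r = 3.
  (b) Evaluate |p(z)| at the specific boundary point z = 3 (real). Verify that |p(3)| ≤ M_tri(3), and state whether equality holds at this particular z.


Coefficients: c_0 = -2, c_1 = 4, c_2 = -1, c_3 = -1, c_4 = 3. Radius r = 3.
Part (a). Triangle bound: M_tri(r) = Σ_k |c_k| r^k
  = |-2|·3^0 + |4|·3^1 + |-1|·3^2 + |-1|·3^3 + |3|·3^4
  = 2 + 12 + 9 + 27 + 243 = 293.
This bounds M(r) := max_{|z|=r} |p(z)| from above; equality holds iff all terms c_k z^k can be made to align in phase at a single z on |z|=r.
Part (b). At z = 3 (real, on the circle |z| = r):
  p(3) = (-2)·3^0 + (4)·3^1 + (-1)·3^2 + (-1)·3^3 + (3)·3^4 = 217.
  |p(3)| = 217.
Check: |p(3)| = 217 ≤ 293 = M_tri(3). ✓ Equality does not hold at z = 3 (the coefficients have mixed signs, so the terms do not all align in phase there).

M_tri(3) = 293; |p(3)| = 217; equality at z=3: no.


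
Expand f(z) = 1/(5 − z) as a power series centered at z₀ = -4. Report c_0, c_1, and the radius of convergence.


Let w = z − z₀, so z = z₀ + w.
Then 5 − z = 5 − (z₀ + w) = (5 − z₀) − w = 9 − w.
f(z) = 1/(9 − w) = (1/(9)) · 1/(1 − w/(9)) = Σ_{n≥0} w^n / (9)^(n+1).
So c_n = 1/(9)^(n+1):
  c_0 = 1/(9)^1 = 1/9.
  c_1 = 1/(9)^2 = 1/81.
The series is valid for |w/d| < 1, i.e. |z − z₀| < |d|.
Radius of convergence: R = |5 − z₀| = |9| = 9 (distance from z₀ to the singularity z = 5).

c_0 = 1/9, c_1 = 1/81; R = 9.


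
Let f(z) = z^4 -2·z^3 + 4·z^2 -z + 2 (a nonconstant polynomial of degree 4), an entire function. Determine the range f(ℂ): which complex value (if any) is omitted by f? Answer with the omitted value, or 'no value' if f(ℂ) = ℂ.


Little Picard bounds the complement of f(ℂ) to at most one point.
For every w ∈ ℂ, the equation p(z) − w = 0 is a nonconstant polynomial in z and hence has at least one root by the fundamental theorem of algebra. So p is surjective onto ℂ, omitting no value.

Omitted value: no value.


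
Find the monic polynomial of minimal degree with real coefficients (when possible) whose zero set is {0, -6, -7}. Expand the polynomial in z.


The polynomial is p(z) = ∏_{α ∈ S} (z − α), where S = {0, -6, -7}.
Expanding the product yields: p(z) = z^3 + 13·z^2 + 42·z.
The resulting polynomial has degree 3 and real coefficients as required.

p(z) = z^3 + 13·z^2 + 42·z.


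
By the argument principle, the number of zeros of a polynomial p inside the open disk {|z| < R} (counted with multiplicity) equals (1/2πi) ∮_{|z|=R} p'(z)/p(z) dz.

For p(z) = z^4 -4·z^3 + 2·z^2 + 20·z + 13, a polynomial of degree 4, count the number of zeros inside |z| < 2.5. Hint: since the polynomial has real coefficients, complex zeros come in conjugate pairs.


The zeros of p are: (3 + 2i), (3 - 2i), -1, -1.
Their magnitudes are: 3.606, 3.606, 1, 1.
Zeros with |z| < R = 2.5: -1, -1.
Count = 2.
By the argument principle, (1/2πi) ∮_{|z|=R} p'(z)/p(z) dz equals exactly this count.

Number of zeros inside |z| < 2.5: 2.


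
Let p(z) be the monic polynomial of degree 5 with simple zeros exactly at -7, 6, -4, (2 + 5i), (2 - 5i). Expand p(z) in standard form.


The polynomial is p(z) = ∏_{α ∈ S} (z − α), where S = {-7, 6, -4, (2 + 5i), (2 - 5i)}.
Expanding the product yields: p(z) = z^5 + z^4 -29·z^3 + 129·z^2 -430·z -4872.
Note conjugate pairs combine to real quadratics: (z − (2+5i))(z − (2−5i)) = z² − 4z + 29.
The resulting polynomial has degree 5 and real coefficients as required.

p(z) = z^5 + z^4 -29·z^3 + 129·z^2 -430·z -4872.


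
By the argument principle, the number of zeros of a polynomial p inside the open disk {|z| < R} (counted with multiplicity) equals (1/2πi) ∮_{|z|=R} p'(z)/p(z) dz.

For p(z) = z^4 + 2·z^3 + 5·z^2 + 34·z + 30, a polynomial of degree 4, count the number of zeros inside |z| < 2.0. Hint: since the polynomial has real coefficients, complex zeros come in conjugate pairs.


The zeros of p are: (1 + 3i), (1 - 3i), -1, -3.
Their magnitudes are: 3.162, 3.162, 1, 3.
Zeros with |z| < R = 2.0: -1.
Count = 1.
By the argument principle, (1/2πi) ∮_{|z|=R} p'(z)/p(z) dz equals exactly this count.

Number of zeros inside |z| < 2.0: 1.


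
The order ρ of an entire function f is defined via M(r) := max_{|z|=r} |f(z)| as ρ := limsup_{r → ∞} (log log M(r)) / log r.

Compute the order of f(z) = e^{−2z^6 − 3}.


|e^{−2z^6 − 3}| = e^{Re(-2·z^6) + -3} ≤ e^{2|z|^6 + -3} = e^{2r^6 + -3} on |z| = r, so ρ ≤ 6. Choosing z on |z|=r so that -2·z^6 is real positive (always possible by picking arg z appropriately) gives |f(z)| = e^{2r^6 + -3}, matching the bound. The additive constant -3 does not affect log log M(r) ~ 6·log r. Hence ρ = 6.
Therefore ρ = 6.

Order ρ = 6.


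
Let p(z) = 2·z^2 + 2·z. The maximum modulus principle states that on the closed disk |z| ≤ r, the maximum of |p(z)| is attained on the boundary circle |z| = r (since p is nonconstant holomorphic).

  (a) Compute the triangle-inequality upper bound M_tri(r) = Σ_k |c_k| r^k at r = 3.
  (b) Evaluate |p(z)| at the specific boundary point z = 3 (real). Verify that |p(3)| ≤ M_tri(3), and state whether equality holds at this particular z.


Coefficients: c_0 = 0, c_1 = 2, c_2 = 2. Radius r = 3.
Part (a). Triangle bound: M_tri(r) = Σ_k |c_k| r^k
  = |0|·3^0 + |2|·3^1 + |2|·3^2
  = 0 + 6 + 18 = 24.
This bounds M(r) := max_{|z|=r} |p(z)| from above; equality holds iff all terms c_k z^k can be made to align in phase at a single z on |z|=r.
Part (b). At z = 3 (real, on the circle |z| = r):
  p(3) = (0)·3^0 + (2)·3^1 + (2)·3^2 = 24.
  |p(3)| = 24.
Since all nonzero coefficients share the same sign, |p(3)| = 24 = M_tri(3); the triangle bound is attained at z = 3, so in fact M(r) = 24.

M_tri(3) = 24; |p(3)| = 24; equality at z=3: yes.


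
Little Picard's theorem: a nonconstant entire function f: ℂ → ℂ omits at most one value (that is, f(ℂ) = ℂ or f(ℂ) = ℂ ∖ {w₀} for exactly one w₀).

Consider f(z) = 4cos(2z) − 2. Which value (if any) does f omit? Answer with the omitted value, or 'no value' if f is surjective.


Little Picard bounds the complement of f(ℂ) to at most one point.
cos is entire and surjective onto ℂ: for every w ∈ ℂ, cos(ζ) = w has a solution ζ ∈ ℂ (e.g., via the complex inverse arccos). With ζ = 2z this gives z = ζ/(2). Then 4·cos(2z) takes every value in 4·ℂ = ℂ, and adding -2 is a bijection of ℂ. So f is surjective and omits no value. (Note: only on the real line is cos bounded by [−1, 1].)

Omitted value: no value.


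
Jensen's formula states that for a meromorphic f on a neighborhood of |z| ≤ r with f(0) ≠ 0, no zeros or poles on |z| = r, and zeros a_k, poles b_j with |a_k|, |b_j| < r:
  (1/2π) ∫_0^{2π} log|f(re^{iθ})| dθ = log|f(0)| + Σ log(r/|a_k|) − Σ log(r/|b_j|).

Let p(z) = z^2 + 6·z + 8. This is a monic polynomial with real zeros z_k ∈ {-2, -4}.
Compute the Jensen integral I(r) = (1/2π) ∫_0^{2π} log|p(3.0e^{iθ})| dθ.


Zeros: -4, -2; r = 3.0.
Inside |z| < r: -2. Outside (|z| ≥ r): -4.
p(0) = 8, so log|p(0)| = log(8) = 2.0794.
Apply Jensen: I(r) = log|p(0)| + Σ_k log(r/|z_k|), summed over zeros inside |z| < r.
  log(r/|z_k|) for z_k = -2: log(3.0/2) = 0.4055
  Outside zeros (-4) contribute nothing to the Jensen sum.
Sum over inside zeros: 0.4055.
I(r) = log|p(0)| + (inside sum) = 2.0794 + 0.4055 = 2.4849.
Note: since some zeros are outside |z| ≤ r, the simplified n·log(r) form does NOT apply — only the inside zeros contribute.

I(r) ≈ 2.4849.


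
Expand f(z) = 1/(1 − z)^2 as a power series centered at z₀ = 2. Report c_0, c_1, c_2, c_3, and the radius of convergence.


Let w = z − z₀, so z = z₀ + w.
Then 1 − z = 1 − (z₀ + w) = (1 − z₀) − w = -1 − w.
f(z) = 1/(-1 − w)^2 = (1/(-1)^2) · (1 − w/(-1))^{−2}.
By the binomial series (1−u)^{−2} = Σ_{n≥0} C(n+1, 1) u^n for |u|<1, with u = w/(-1):
  c_n = C(n+1, 1) / (-1)^(n+2).
  c_0 = 1/(-1)^2 = 1.
  c_1 = 2/(-1)^3 = -2.
  c_2 = 3/(-1)^4 = 3.
  c_3 = 4/(-1)^5 = -4.
The series is valid for |w/d| < 1, i.e. |z − z₀| < |d|.
Radius of convergence: R = |1 − z₀| = |-1| = 1 (distance from z₀ to the singularity z = 1).

c_0 = 1, c_1 = -2, c_2 = 3, c_3 = -4; R = 1.


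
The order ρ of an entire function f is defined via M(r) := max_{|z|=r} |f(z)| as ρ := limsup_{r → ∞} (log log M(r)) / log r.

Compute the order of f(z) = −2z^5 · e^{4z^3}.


M(r) = max_{|z|=r} |-2|·|z|^5·|e^{4z^3}| = 2·r^5 · e^{4r^3} (the factors attain their maxima compatibly on |z|=r). Then log M(r) = log 2 + 5·log r + 4r^3, dominated by the last term, so log log M(r) ~ 3·log r. The polynomial factor -2z^5 contributes only a log r term and does not affect the order. ρ = 3.
Therefore ρ = 3.

Order ρ = 3.


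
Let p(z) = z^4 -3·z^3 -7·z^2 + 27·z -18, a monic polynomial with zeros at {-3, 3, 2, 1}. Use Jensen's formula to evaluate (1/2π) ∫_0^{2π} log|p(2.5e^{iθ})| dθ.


Zeros: -3, 1, 2, 3; r = 2.5.
Inside |z| < r: 1, 2. Outside (|z| ≥ r): -3, 3.
p(0) = -18, so log|p(0)| = log(18) = 2.8904.
Apply Jensen: I(r) = log|p(0)| + Σ_k log(r/|z_k|), summed over zeros inside |z| < r.
  log(r/|z_k|) for z_k = 2: log(2.5/2) = 0.2231
  log(r/|z_k|) for z_k = 1: log(2.5/1) = 0.9163
  Outside zeros (-3, 3) contribute nothing to the Jensen sum.
Sum over inside zeros: 1.1394.
I(r) = log|p(0)| + (inside sum) = 2.8904 + 1.1394 = 4.0298.
Note: since some zeros are outside |z| ≤ r, the simplified n·log(r) form does NOT apply — only the inside zeros contribute.

I(r) ≈ 4.0298.


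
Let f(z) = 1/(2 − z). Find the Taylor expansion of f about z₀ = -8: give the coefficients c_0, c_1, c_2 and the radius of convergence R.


Let w = z − z₀, so z = z₀ + w.
Then 2 − z = 2 − (z₀ + w) = (2 − z₀) − w = 10 − w.
f(z) = 1/(10 − w) = (1/(10)) · 1/(1 − w/(10)) = Σ_{n≥0} w^n / (10)^(n+1).
So c_n = 1/(10)^(n+1):
  c_0 = 1/(10)^1 = 1/10.
  c_1 = 1/(10)^2 = 1/100.
  c_2 = 1/(10)^3 = 1/1000.
The series is valid for |w/d| < 1, i.e. |z − z₀| < |d|.
Radius of convergence: R = |2 − z₀| = |10| = 10 (distance from z₀ to the singularity z = 2).

c_0 = 1/10, c_1 = 1/100, c_2 = 1/1000; R = 10.


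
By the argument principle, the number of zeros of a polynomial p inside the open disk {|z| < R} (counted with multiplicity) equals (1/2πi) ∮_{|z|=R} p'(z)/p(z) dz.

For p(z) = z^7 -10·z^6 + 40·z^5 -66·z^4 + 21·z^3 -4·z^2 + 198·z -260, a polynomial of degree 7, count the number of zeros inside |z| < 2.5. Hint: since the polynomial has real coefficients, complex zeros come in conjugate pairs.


The zeros of p are: (3 + 2i), (3 - 2i), (2 + 1i), (2 - 1i), (-1 + 1i), (-1 - 1i), 2.
Their magnitudes are: 3.606, 3.606, 2.236, 2.236, 1.414, 1.414, 2.
Zeros with |z| < R = 2.5: (2 + 1i), (2 - 1i), (-1 + 1i), (-1 - 1i), 2.
Count = 5.
By the argument principle, (1/2πi) ∮_{|z|=R} p'(z)/p(z) dz equals exactly this count.

Number of zeros inside |z| < 2.5: 5.


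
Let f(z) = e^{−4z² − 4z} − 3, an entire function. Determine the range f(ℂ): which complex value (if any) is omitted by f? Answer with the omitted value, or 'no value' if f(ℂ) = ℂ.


Little Picard bounds the complement of f(ℂ) to at most one point.
The exponent g(z) = −4z² − 4z is a nonconstant polynomial, hence surjective onto ℂ. So e^{g(z)} takes every value in {e^w : w ∈ ℂ} = ℂ ∖ {0}. Adding -3 shifts the range to ℂ ∖ {-3}. f omits exactly -3.

Omitted value: -3.


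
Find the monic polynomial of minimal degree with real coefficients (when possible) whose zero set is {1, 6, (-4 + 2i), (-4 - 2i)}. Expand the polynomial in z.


The polynomial is p(z) = ∏_{α ∈ S} (z − α), where S = {1, 6, (-4 + 2i), (-4 - 2i)}.
Expanding the product yields: p(z) = z^4 + z^3 -30·z^2 -92·z + 120.
Note conjugate pairs combine to real quadratics: (z − (-4+2i))(z − (-4−2i)) = z² + 8z + 20.
The resulting polynomial has degree 4 and real coefficients as required.

p(z) = z^4 + z^3 -30·z^2 -92·z + 120.


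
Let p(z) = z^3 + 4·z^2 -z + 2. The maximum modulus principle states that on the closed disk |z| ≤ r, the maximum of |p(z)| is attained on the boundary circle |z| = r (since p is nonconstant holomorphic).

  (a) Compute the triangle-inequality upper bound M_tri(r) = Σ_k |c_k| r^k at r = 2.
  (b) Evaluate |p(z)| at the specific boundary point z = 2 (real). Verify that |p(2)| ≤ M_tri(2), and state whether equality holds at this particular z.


Coefficients: c_0 = 2, c_1 = -1, c_2 = 4, c_3 = 1. Radius r = 2.
Part (a). Triangle bound: M_tri(r) = Σ_k |c_k| r^k
  = |2|·2^0 + |-1|·2^1 + |4|·2^2 + |1|·2^3
  = 2 + 2 + 16 + 8 = 28.
This bounds M(r) := max_{|z|=r} |p(z)| from above; equality holds iff all terms c_k z^k can be made to align in phase at a single z on |z|=r.
Part (b). At z = 2 (real, on the circle |z| = r):
  p(2) = (2)·2^0 + (-1)·2^1 + (4)·2^2 + (1)·2^3 = 24.
  |p(2)| = 24.
Check: |p(2)| = 24 ≤ 28 = M_tri(2). ✓ Equality does not hold at z = 2 (the coefficients have mixed signs, so the terms do not all align in phase there).

M_tri(2) = 28; |p(2)| = 24; equality at z=2: no.


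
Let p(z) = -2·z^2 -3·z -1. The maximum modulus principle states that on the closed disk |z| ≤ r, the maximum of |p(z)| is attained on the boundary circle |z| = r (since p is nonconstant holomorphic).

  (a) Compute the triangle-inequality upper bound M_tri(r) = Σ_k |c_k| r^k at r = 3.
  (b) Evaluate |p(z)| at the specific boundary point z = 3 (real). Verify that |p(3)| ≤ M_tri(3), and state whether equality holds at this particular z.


Coefficients: c_0 = -1, c_1 = -3, c_2 = -2. Radius r = 3.
Part (a). Triangle bound: M_tri(r) = Σ_k |c_k| r^k
  = |-1|·3^0 + |-3|·3^1 + |-2|·3^2
  = 1 + 9 + 18 = 28.
This bounds M(r) := max_{|z|=r} |p(z)| from above; equality holds iff all terms c_k z^k can be made to align in phase at a single z on |z|=r.
Part (b). At z = 3 (real, on the circle |z| = r):
  p(3) = (-1)·3^0 + (-3)·3^1 + (-2)·3^2 = -28.
  |p(3)| = 28.
Since all nonzero coefficients share the same sign, |p(3)| = 28 = M_tri(3); the triangle bound is attained at z = 3, so in fact M(r) = 28.

M_tri(3) = 28; |p(3)| = 28; equality at z=3: yes.


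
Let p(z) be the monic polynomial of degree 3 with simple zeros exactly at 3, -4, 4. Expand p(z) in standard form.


The polynomial is p(z) = ∏_{α ∈ S} (z − α), where S = {3, -4, 4}.
Expanding the product yields: p(z) = z^3 -3·z^2 -16·z + 48.
The resulting polynomial has degree 3 and real coefficients as required.

p(z) = z^3 -3·z^2 -16·z + 48.


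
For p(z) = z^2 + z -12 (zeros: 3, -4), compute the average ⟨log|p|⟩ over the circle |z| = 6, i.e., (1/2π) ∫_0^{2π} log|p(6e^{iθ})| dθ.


Zeros: -4, 3; r = 6.
Inside |z| < r: -4, 3. Outside (|z| ≥ r): ∅.
p(0) = -12, so log|p(0)| = log(12) = 2.4849.
Apply Jensen: I(r) = log|p(0)| + Σ_k log(r/|z_k|), summed over zeros inside |z| < r.
  log(r/|z_k|) for z_k = 3: log(6/3) = 0.6931
  log(r/|z_k|) for z_k = -4: log(6/4) = 0.4055
Sum over inside zeros: 1.0986.
I(r) = log|p(0)| + (inside sum) = 2.4849 + 1.0986 = 3.5835.
Closed form (all zeros inside, monic): I(r) = n·log(r) = 2·log(6) = 3.5835. ✓

I(r) ≈ 3.5835.


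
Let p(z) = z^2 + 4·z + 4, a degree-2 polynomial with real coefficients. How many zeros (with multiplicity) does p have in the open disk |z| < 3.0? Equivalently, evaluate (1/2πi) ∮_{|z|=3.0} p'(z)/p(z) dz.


The zeros of p are: -2, -2.
Their magnitudes are: 2, 2.
Zeros with |z| < R = 3.0: -2, -2.
Count = 2.
By the argument principle, (1/2πi) ∮_{|z|=R} p'(z)/p(z) dz equals exactly this count.

Number of zeros inside |z| < 3.0: 2.


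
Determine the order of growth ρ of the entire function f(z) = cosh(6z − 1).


cosh(w) is a linear combination of e^{iw} and e^{−iw} (or e^w, e^{−w} in the hyperbolic case), so |cosh(w)| ≤ e^{|w|}. With w = 6z − 1, |w| ≤ 6|z| + 1 = 6r + 1 on |z| = r, giving M(r) ≤ e^{6r + 1}, so ρ ≤ 1. On a suitable ray (z = it for sin/cos; z = t for sinh/cosh, t real → ∞), |cosh(6z − 1)| grows like e^{6|t|}/2, so ρ ≥ 1. Hence ρ = 1.
Therefore ρ = 1.

Order ρ = 1.


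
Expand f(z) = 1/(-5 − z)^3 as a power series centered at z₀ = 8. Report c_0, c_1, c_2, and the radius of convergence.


Let w = z − z₀, so z = z₀ + w.
Then -5 − z = -5 − (z₀ + w) = (-5 − z₀) − w = -13 − w.
f(z) = 1/(-13 − w)^3 = (1/(-13)^3) · (1 − w/(-13))^{−3}.
By the binomial series (1−u)^{−3} = Σ_{n≥0} C(n+2, 2) u^n for |u|<1, with u = w/(-13):
  c_n = C(n+2, 2) / (-13)^(n+3).
  c_0 = 1/(-13)^3 = -1/2197.
  c_1 = 3/(-13)^4 = 3/28561.
  c_2 = 6/(-13)^5 = -6/371293.
The series is valid for |w/d| < 1, i.e. |z − z₀| < |d|.
Radius of convergence: R = |-5 − z₀| = |-13| = 13 (distance from z₀ to the singularity z = -5).

c_0 = -1/2197, c_1 = 3/28561, c_2 = -6/371293; R = 13.


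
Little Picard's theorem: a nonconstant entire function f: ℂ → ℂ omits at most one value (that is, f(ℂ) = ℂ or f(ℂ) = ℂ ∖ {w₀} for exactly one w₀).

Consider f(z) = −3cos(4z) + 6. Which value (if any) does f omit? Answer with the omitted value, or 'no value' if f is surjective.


Little Picard bounds the complement of f(ℂ) to at most one point.
cos is entire and surjective onto ℂ: for every w ∈ ℂ, cos(ζ) = w has a solution ζ ∈ ℂ (e.g., via the complex inverse arccos). With ζ = 4z this gives z = ζ/(4). Then -3·cos(4z) takes every value in -3·ℂ = ℂ, and adding 6 is a bijection of ℂ. So f is surjective and omits no value. (Note: only on the real line is cos bounded by [−1, 1].)

Omitted value: no value.


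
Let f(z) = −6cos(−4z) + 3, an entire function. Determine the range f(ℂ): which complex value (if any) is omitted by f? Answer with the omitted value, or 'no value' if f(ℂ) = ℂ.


Little Picard bounds the complement of f(ℂ) to at most one point.
cos is entire and surjective onto ℂ: for every w ∈ ℂ, cos(ζ) = w has a solution ζ ∈ ℂ (e.g., via the complex inverse arccos). With ζ = −4z this gives z = ζ/(-4). Then -6·cos(−4z) takes every value in -6·ℂ = ℂ, and adding 3 is a bijection of ℂ. So f is surjective and omits no value. (Note: only on the real line is cos bounded by [−1, 1].)

Omitted value: no value.


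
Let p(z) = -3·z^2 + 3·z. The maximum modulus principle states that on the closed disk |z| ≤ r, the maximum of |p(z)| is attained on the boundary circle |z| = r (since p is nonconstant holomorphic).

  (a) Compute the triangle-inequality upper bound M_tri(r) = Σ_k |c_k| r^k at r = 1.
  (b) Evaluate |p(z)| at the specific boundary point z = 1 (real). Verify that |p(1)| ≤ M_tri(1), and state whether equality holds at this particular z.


Coefficients: c_0 = 0, c_1 = 3, c_2 = -3. Radius r = 1.
Part (a). Triangle bound: M_tri(r) = Σ_k |c_k| r^k
  = |0|·1^0 + |3|·1^1 + |-3|·1^2
  = 0 + 3 + 3 = 6.
This bounds M(r) := max_{|z|=r} |p(z)| from above; equality holds iff all terms c_k z^k can be made to align in phase at a single z on |z|=r.
Part (b). At z = 1 (real, on the circle |z| = r):
  p(1) = (0)·1^0 + (3)·1^1 + (-3)·1^2 = 0.
  |p(1)| = 0.
Check: |p(1)| = 0 ≤ 6 = M_tri(1). ✓ Equality does not hold at z = 1 (the coefficients have mixed signs, so the terms do not all align in phase there).

M_tri(1) = 6; |p(1)| = 0; equality at z=1: no.


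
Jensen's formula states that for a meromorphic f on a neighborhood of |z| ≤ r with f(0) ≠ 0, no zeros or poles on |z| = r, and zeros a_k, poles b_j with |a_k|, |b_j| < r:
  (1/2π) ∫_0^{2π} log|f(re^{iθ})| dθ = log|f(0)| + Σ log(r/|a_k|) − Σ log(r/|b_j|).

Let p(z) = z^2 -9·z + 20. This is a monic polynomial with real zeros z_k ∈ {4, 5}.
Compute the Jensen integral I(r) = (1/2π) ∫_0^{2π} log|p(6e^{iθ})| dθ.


Zeros: 4, 5; r = 6.
Inside |z| < r: 4, 5. Outside (|z| ≥ r): ∅.
p(0) = 20, so log|p(0)| = log(20) = 2.9957.
Apply Jensen: I(r) = log|p(0)| + Σ_k log(r/|z_k|), summed over zeros inside |z| < r.
  log(r/|z_k|) for z_k = 4: log(6/4) = 0.4055
  log(r/|z_k|) for z_k = 5: log(6/5) = 0.1823
Sum over inside zeros: 0.5878.
I(r) = log|p(0)| + (inside sum) = 2.9957 + 0.5878 = 3.5835.
Closed form (all zeros inside, monic): I(r) = n·log(r) = 2·log(6) = 3.5835. ✓

I(r) ≈ 3.5835.


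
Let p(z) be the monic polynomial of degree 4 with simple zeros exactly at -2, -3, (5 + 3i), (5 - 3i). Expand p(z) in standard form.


The polynomial is p(z) = ∏_{α ∈ S} (z − α), where S = {-2, -3, (5 + 3i), (5 - 3i)}.
Expanding the product yields: p(z) = z^4 -5·z^3 -10·z^2 + 110·z + 204.
Note conjugate pairs combine to real quadratics: (z − (5+3i))(z − (5−3i)) = z² − 10z + 34.
The resulting polynomial has degree 4 and real coefficients as required.

p(z) = z^4 -5·z^3 -10·z^2 + 110·z + 204.


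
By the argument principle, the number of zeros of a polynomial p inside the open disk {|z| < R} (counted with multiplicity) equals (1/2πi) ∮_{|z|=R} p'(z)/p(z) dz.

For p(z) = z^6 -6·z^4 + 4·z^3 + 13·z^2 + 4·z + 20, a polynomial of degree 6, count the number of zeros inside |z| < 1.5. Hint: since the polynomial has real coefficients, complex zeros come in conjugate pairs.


The zeros of p are: (2 + 1i), (2 - 1i), -2, (0 + 1i), (0 - 1i), -2.
Their magnitudes are: 2.236, 2.236, 2, 1, 1, 2.
Zeros with |z| < R = 1.5: (0 + 1i), (0 - 1i).
Count = 2.
By the argument principle, (1/2πi) ∮_{|z|=R} p'(z)/p(z) dz equals exactly this count.

Number of zeros inside |z| < 1.5: 2.


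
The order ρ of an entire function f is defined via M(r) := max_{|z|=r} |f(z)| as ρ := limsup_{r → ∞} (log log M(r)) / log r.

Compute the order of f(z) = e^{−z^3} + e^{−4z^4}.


Each summand is entire of order 3 and 4 respectively (as in the single-exponential case). The order of a sum is at most the max of the orders, so ρ ≤ 4. For the lower bound: on |z|=r choose arg z so that -4z^4 is real positive; then |e^{-4z^4}| = e^{4r^4} while |e^{-1z^3}| ≤ e^{1r^3} = o(e^{4r^4}). So |f| ≥ e^{4r^4}(1 − o(1)) and ρ ≥ 4. Hence ρ = max(3, 4) = 4.
Therefore ρ = 4.

Order ρ = 4.


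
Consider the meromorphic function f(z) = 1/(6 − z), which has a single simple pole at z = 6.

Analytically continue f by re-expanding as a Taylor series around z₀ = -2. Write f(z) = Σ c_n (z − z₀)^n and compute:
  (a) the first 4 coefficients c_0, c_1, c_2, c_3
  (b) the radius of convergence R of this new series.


Let w = z − z₀, so z = z₀ + w.
Then 6 − z = 6 − (z₀ + w) = (6 − z₀) − w = 8 − w.
f(z) = 1/(8 − w) = (1/(8)) · 1/(1 − w/(8)) = Σ_{n≥0} w^n / (8)^(n+1).
So c_n = 1/(8)^(n+1):
  c_0 = 1/(8)^1 = 1/8.
  c_1 = 1/(8)^2 = 1/64.
  c_2 = 1/(8)^3 = 1/512.
  c_3 = 1/(8)^4 = 1/4096.
The series is valid for |w/d| < 1, i.e. |z − z₀| < |d|.
Radius of convergence: R = |6 − z₀| = |8| = 8 (distance from z₀ to the singularity z = 6).

c_0 = 1/8, c_1 = 1/64, c_2 = 1/512, c_3 = 1/4096; R = 8.


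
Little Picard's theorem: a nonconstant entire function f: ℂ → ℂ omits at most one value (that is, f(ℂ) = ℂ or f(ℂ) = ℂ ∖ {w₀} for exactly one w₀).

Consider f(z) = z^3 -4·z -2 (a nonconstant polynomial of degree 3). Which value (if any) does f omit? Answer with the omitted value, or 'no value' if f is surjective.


Little Picard bounds the complement of f(ℂ) to at most one point.
For every w ∈ ℂ, the equation p(z) − w = 0 is a nonconstant polynomial in z and hence has at least one root by the fundamental theorem of algebra. So p is surjective onto ℂ, omitting no value.

Omitted value: no value.


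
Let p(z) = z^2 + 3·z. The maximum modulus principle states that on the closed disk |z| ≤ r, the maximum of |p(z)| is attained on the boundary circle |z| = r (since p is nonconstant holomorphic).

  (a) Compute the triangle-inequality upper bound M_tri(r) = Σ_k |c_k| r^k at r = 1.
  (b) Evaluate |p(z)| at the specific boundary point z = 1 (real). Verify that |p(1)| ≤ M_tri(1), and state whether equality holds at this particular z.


Coefficients: c_0 = 0, c_1 = 3, c_2 = 1. Radius r = 1.
Part (a). Triangle bound: M_tri(r) = Σ_k |c_k| r^k
  = |0|·1^0 + |3|·1^1 + |1|·1^2
  = 0 + 3 + 1 = 4.
This bounds M(r) := max_{|z|=r} |p(z)| from above; equality holds iff all terms c_k z^k can be made to align in phase at a single z on |z|=r.
Part (b). At z = 1 (real, on the circle |z| = r):
  p(1) = (0)·1^0 + (3)·1^1 + (1)·1^2 = 4.
  |p(1)| = 4.
Since all nonzero coefficients share the same sign, |p(1)| = 4 = M_tri(1); the triangle bound is attained at z = 1, so in fact M(r) = 4.

M_tri(1) = 4; |p(1)| = 4; equality at z=1: yes.


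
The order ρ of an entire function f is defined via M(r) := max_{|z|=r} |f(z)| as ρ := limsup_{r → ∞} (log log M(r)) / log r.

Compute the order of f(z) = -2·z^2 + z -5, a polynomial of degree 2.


|f(z)| ≤ Σ|c_k|·r^k = O(r^2) as r → ∞. Polynomial growth is O(e^{r^ε}) for every ε > 0 (since r^2/e^{r^ε} → 0), so ρ ≤ ε for all ε > 0, i.e. ρ = 0. Every nonconstant polynomial has order 0.
Therefore ρ = 0.

Order ρ = 0.
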